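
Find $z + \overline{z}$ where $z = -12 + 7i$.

z + conjugate(z) = (a + bi) + (a - bi) = 2a
= 2 * (-12) = -24


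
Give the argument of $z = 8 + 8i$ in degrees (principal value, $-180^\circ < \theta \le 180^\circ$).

θ = arctan(b/a) = arctan(8/8) (quadrant-adjusted) = 45°


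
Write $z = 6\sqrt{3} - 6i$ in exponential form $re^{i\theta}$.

r = |z| = sqrt((6*sqrt(3))^2 + (-6)^2) = sqrt(108 + 36) = sqrt(144) = 12
θ = arctan(b/a) = arctan(-6/10.3923) (quadrant-adjusted) = -30° = -π/6
z = 12e^(-i*π/6)


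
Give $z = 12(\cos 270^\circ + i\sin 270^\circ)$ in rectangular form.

a = r cos θ = 12 * 0 = 0
b = r sin θ = 12 * -1 = -12
z = -12i


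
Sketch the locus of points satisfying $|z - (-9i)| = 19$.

|z - z0| = r describes a circle centered at z0 with radius r
Here z0 = -9i and r = 19
Locus: Circle centered at (0, -9) with radius 19


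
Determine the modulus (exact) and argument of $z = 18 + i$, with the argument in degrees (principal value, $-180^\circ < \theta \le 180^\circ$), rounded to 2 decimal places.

|z| = sqrt(18^2 + 1^2) = sqrt(325)
arg(z) = arctan(b/a) = arctan(1/18) (quadrant-adjusted) = 3.18°


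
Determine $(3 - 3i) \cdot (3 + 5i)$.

(a1*a2 - b1*b2) + (a1*b2 + b1*a2)i
= (9 - (-15)) + (15 + (-9))i
= 24 + 6i


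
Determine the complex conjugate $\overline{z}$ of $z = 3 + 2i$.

If z = a + bi, then conjugate(z) = a - bi
conjugate(3 + 2i) = 3 - 2i


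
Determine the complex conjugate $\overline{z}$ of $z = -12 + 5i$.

If z = a + bi, then conjugate(z) = a - bi
conjugate(-12 + 5i) = -12 - 5i


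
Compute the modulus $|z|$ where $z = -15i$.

|z| = sqrt(a^2 + b^2) = sqrt(0^2 + (-15)^2) = sqrt(225) = 15


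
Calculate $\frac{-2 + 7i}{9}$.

Divisor is real, so divide each part by 9:
= -2/9 + (7/9)i


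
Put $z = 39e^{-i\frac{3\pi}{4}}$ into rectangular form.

a = r cos θ = 39 * -sqrt(2)/2 = -39*sqrt(2)/2
b = r sin θ = 39 * -sqrt(2)/2 = -39*sqrt(2)/2
z = -39*sqrt(2)/2 - (39*sqrt(2)/2)i


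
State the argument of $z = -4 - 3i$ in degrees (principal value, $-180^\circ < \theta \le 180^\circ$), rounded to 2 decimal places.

θ = arctan(b/a) = arctan(-3/-4) (quadrant-adjusted) = -143.13°


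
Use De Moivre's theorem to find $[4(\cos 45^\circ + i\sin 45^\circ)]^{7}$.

By De Moivre: z^n = r^n(cos(nθ) + i sin(nθ))
= 4^7(cos(7*45°) + i sin(7*45°))
= 16384(cos 315° + i sin 315°)
= 8192*sqrt(2) - 8192*sqrt(2)i


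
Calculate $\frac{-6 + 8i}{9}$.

Divisor is real, so divide each part by 9:
= -2/3 + (8/9)i


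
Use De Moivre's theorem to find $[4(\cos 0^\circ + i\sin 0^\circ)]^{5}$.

By De Moivre: z^n = r^n(cos(nθ) + i sin(nθ))
= 4^5(cos(5*0°) + i sin(5*0°))
= 1024(cos 0° + i sin 0°)
= 1024


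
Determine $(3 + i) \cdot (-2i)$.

(a1*a2 - b1*b2) + (a1*b2 + b1*a2)i
= (0 - (-2)) + (-6 + 0)i
= 2 - 6i


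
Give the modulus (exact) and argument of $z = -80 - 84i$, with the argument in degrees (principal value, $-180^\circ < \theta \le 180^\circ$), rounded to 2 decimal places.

|z| = sqrt((-80)^2 + (-84)^2) = 116
arg(z) = arctan(b/a) = arctan(-84/-80) (quadrant-adjusted) = -133.60°


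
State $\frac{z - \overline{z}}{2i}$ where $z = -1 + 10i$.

z - conjugate(z) = 2bi
(z - conjugate(z))/(2i) = 2bi/(2i) = b = 10


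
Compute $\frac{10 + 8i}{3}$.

Divisor is real, so divide each part by 3:
= 10/3 + (8/3)i


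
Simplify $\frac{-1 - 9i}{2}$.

Divisor is real, so divide each part by 2:
= -1/2 - (9/2)i


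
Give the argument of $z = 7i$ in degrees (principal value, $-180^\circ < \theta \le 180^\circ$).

a = 0 and b > 0, so z lies on the positive imaginary axis: θ = 90°


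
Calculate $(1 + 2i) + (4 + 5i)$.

(1 + 4) + (2 + 5)i = 5 + 7i


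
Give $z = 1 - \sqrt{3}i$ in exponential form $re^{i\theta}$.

r = |z| = sqrt((1)^2 + (-sqrt(3))^2) = sqrt(1 + 3) = sqrt(4) = 2
θ = arctan(b/a) = arctan(-1.7321/1) (quadrant-adjusted) = -60° = -π/3
z = 2e^(-i*π/3)


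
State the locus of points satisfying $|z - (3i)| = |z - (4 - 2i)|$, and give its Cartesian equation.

|z - z1| = |z - z2| means z is equidistant from z1 and z2,
i.e. the perpendicular bisector of the segment from (0, 3) to (4, -2) (midpoint (2, 1/2)).
With z = x + yi, square both sides:
(x - 0)^2 + (y - 3)^2 = (x - 4)^2 + (y - (-2))^2
The x^2 and y^2 terms cancel: 8x + (-10)y = 20 - 9 = 11
Simplify: 8x - 10y = 11
Locus: Perpendicular bisector of the segment from (0, 3) to (4, -2): the line 8x - 10y = 11


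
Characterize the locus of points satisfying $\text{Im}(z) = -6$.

Im(z) = y where z = x + yi; the equation y = -6 is satisfied by all points with that y-coordinate
Locus: Horizontal line y = -6


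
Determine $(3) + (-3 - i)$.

(3 + (-3)) + (0 + (-1))i = -i


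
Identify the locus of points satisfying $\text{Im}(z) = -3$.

Im(z) = y where z = x + yi; the equation y = -3 is satisfied by all points with that y-coordinate
Locus: Horizontal line y = -3


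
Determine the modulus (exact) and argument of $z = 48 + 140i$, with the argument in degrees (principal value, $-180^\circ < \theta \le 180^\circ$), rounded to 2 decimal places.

|z| = sqrt(48^2 + 140^2) = 148
arg(z) = arctan(b/a) = arctan(140/48) (quadrant-adjusted) = 71.08°


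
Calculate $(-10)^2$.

(a + bi)^2 = a^2 - b^2 + 2abi
= (-10)^2 - 0^2 + 2*(-10)*0i
= 100


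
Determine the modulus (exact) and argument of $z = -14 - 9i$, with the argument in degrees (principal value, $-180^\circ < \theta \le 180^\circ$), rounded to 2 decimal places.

|z| = sqrt((-14)^2 + (-9)^2) = sqrt(277)
arg(z) = arctan(b/a) = arctan(-9/-14) (quadrant-adjusted) = -147.26°


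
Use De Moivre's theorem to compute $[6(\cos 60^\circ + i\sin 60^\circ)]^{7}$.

By De Moivre: z^n = r^n(cos(nθ) + i sin(nθ))
= 6^7(cos(7*60°) + i sin(7*60°))
= 279936(cos 60° + i sin 60°)
= 139968 + 139968*sqrt(3)i


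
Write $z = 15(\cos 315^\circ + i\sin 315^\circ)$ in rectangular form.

a = r cos θ = 15 * sqrt(2)/2 = 15*sqrt(2)/2
b = r sin θ = 15 * -sqrt(2)/2 = -15*sqrt(2)/2
z = 15*sqrt(2)/2 - (15*sqrt(2)/2)i


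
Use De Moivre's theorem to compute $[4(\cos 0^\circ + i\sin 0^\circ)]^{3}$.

By De Moivre: z^n = r^n(cos(nθ) + i sin(nθ))
= 4^3(cos(3*0°) + i sin(3*0°))
= 64(cos 0° + i sin 0°)
= 64


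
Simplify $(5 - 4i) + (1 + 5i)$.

(5 + 1) + (-4 + 5)i = 6 + i


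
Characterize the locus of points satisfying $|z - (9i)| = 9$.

|z - z0| = r describes a circle centered at z0 with radius r
Here z0 = 9i and r = 9
Locus: Circle centered at (0, 9) with radius 9


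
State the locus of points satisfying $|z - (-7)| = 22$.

|z - z0| = r describes a circle centered at z0 with radius r
Here z0 = -7 and r = 22
Locus: Circle centered at (-7, 0) with radius 22


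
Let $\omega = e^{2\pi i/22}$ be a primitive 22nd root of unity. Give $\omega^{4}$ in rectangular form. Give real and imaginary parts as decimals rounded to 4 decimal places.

ω^4 = e^(2πi·4/22) = e^(i·4π/11)
= cos(4π/11) + i sin(4π/11)
= 0.4154 + 0.9096i


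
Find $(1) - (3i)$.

(1 - 0) + (0 - 3)i = 1 - 3i


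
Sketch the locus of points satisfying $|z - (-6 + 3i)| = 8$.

|z - z0| = r describes a circle centered at z0 with radius r
Here z0 = -6 + 3i and r = 8
Locus: Circle centered at (-6, 3) with radius 8


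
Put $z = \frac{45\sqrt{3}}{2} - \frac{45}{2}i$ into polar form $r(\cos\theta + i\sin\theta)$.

r = |z| = sqrt(a^2 + b^2) = sqrt((45*sqrt(3)/2)^2 + (-45/2)^2) = sqrt(6075/4 + 2025/4) = sqrt(2025) = 45
θ = arctan(b/a) = arctan(-22.5/38.9711) (quadrant-adjusted) = 330°
z = 45(cos 330° + i sin 330°)


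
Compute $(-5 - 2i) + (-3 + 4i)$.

(-5 + (-3)) + (-2 + 4)i = -8 + 2i


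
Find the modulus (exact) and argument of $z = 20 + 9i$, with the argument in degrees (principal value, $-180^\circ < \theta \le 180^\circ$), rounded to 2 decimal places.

|z| = sqrt(20^2 + 9^2) = sqrt(481)
arg(z) = arctan(b/a) = arctan(9/20) (quadrant-adjusted) = 24.23°


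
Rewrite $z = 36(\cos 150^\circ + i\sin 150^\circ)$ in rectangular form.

a = r cos θ = 36 * -sqrt(3)/2 = -18*sqrt(3)
b = r sin θ = 36 * 1/2 = 18
z = -18*sqrt(3) + 18i


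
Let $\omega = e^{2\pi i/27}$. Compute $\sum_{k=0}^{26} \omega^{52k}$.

Let ζ = ω^52 = e^(2πi·52/27). Since 27 ∤ 52, ζ ≠ 1.
Sum = Σ_{k=0}^{26} ζ^k = (ζ^27 - 1)/(ζ - 1) = (ω^{52·27} - 1)/(ζ - 1) = (1 - 1)/(ζ - 1) = 0


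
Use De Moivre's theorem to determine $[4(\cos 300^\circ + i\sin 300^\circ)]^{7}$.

By De Moivre: z^n = r^n(cos(nθ) + i sin(nθ))
= 4^7(cos(7*300°) + i sin(7*300°))
= 16384(cos 300° + i sin 300°)
= 8192 - 8192*sqrt(3)i


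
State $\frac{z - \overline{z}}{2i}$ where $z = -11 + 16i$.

z - conjugate(z) = 2bi
(z - conjugate(z))/(2i) = 2bi/(2i) = b = 16


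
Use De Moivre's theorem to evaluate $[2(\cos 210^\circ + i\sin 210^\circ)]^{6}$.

By De Moivre: z^n = r^n(cos(nθ) + i sin(nθ))
= 2^6(cos(6*210°) + i sin(6*210°))
= 64(cos 180° + i sin 180°)
= -64


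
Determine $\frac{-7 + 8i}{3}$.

Divisor is real, so divide each part by 3:
= -7/3 + (8/3)i


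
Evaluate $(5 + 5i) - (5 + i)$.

(5 - 5) + (5 - 1)i = 4i


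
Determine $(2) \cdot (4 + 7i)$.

(a1*a2 - b1*b2) + (a1*b2 + b1*a2)i
= (8 - 0) + (14 + 0)i
= 8 + 14i


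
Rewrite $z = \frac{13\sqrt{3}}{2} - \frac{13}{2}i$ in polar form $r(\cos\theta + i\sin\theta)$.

r = |z| = sqrt(a^2 + b^2) = sqrt((13*sqrt(3)/2)^2 + (-13/2)^2) = sqrt(507/4 + 169/4) = sqrt(169) = 13
θ = arctan(b/a) = arctan(-6.5/11.2583) (quadrant-adjusted) = 330°
z = 13(cos 330° + i sin 330°)


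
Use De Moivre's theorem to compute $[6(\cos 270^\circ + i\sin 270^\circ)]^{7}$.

By De Moivre: z^n = r^n(cos(nθ) + i sin(nθ))
= 6^7(cos(7*270°) + i sin(7*270°))
= 279936(cos 90° + i sin 90°)
= 279936i


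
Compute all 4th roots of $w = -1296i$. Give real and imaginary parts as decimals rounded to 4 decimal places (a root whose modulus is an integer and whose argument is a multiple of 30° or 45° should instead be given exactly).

|w| = 1296, arg(w) = 270°
Root modulus = 1296^(1/4) = 6
Root arguments: θ_k = (270° + 360°k)/4 for k = 0, 1, ..., 3
Compute each root as (root modulus)(cos θ_k + i sin θ_k) using full-precision intermediates, then round to 4 decimal places.
Roots: 2.2961 + 5.5433i, -5.5433 + 2.2961i, -2.2961 - 5.5433i, 5.5433 - 2.2961i


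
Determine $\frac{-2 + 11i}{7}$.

Divisor is real, so divide each part by 7:
= -2/7 + (11/7)i


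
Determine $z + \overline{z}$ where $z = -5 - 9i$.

z + conjugate(z) = (a + bi) + (a - bi) = 2a
= 2 * (-5) = -10


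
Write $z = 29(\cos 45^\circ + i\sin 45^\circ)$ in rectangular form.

a = r cos θ = 29 * sqrt(2)/2 = 29*sqrt(2)/2
b = r sin θ = 29 * sqrt(2)/2 = 29*sqrt(2)/2
z = 29*sqrt(2)/2 + (29*sqrt(2)/2)i


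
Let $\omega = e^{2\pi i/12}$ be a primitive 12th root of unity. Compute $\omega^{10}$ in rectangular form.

ω^10 = e^(2πi·10/12) = e^(i·5π/3)
= cos(5π/3) + i sin(5π/3)
= 1/2 - (sqrt(3)/2)i


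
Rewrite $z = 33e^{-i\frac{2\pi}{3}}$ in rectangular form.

a = r cos θ = 33 * -1/2 = -33/2
b = r sin θ = 33 * -sqrt(3)/2 = -33*sqrt(3)/2
z = -33/2 - (33*sqrt(3)/2)i


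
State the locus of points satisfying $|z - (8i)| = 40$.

|z - z0| = r describes a circle centered at z0 with radius r
Here z0 = 8i and r = 40
Locus: Circle centered at (0, 8) with radius 40


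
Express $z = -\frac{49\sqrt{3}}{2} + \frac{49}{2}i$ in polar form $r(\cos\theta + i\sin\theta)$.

r = |z| = sqrt(a^2 + b^2) = sqrt((-49*sqrt(3)/2)^2 + (49/2)^2) = sqrt(7203/4 + 2401/4) = sqrt(2401) = 49
θ = arctan(b/a) = arctan(24.5/-42.4352) (quadrant-adjusted) = 150°
z = 49(cos 150° + i sin 150°)


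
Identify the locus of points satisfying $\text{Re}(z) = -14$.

Re(z) = x where z = x + yi; the equation x = -14 is satisfied by all points with that x-coordinate
Locus: Vertical line x = -14


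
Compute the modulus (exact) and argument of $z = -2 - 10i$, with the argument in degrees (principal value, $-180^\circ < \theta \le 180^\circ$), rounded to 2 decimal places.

|z| = sqrt((-2)^2 + (-10)^2) = sqrt(104)
arg(z) = arctan(b/a) = arctan(-10/-2) (quadrant-adjusted) = -101.31°


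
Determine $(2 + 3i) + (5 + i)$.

(2 + 5) + (3 + 1)i = 7 + 4i


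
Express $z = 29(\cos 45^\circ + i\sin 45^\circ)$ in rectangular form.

a = r cos θ = 29 * sqrt(2)/2 = 29*sqrt(2)/2
b = r sin θ = 29 * sqrt(2)/2 = 29*sqrt(2)/2
z = 29*sqrt(2)/2 + (29*sqrt(2)/2)i


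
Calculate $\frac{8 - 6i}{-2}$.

Divisor is real, so divide each part by -2:
= -4 + 3i


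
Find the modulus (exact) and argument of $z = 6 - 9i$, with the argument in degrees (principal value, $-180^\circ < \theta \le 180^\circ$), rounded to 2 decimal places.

|z| = sqrt(6^2 + (-9)^2) = sqrt(117)
arg(z) = arctan(b/a) = arctan(-9/6) (quadrant-adjusted) = -56.31°


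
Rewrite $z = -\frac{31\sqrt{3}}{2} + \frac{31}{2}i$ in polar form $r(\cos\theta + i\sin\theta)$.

r = |z| = sqrt(a^2 + b^2) = sqrt((-31*sqrt(3)/2)^2 + (31/2)^2) = sqrt(2883/4 + 961/4) = sqrt(961) = 31
θ = arctan(b/a) = arctan(15.5/-26.8468) (quadrant-adjusted) = 150°
z = 31(cos 150° + i sin 150°)


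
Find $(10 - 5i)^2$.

(a + bi)^2 = a^2 - b^2 + 2abi
= 10^2 - (-5)^2 + 2*10*(-5)i
= 75 - 100i


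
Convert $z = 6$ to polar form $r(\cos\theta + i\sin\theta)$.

r = |z| = sqrt(a^2 + b^2) = sqrt((6)^2 + (0)^2) = sqrt(36 + 0) = sqrt(36) = 6
b = 0 and a > 0, so z lies on the positive real axis: θ = 0°
z = 6(cos 0° + i sin 0°)


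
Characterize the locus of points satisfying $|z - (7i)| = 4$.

|z - z0| = r describes a circle centered at z0 with radius r
Here z0 = 7i and r = 4
Locus: Circle centered at (0, 7) with radius 4


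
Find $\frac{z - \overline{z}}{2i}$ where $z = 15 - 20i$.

z - conjugate(z) = 2bi
(z - conjugate(z))/(2i) = 2bi/(2i) = b = -20


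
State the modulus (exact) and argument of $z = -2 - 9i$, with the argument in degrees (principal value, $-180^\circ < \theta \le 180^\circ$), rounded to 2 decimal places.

|z| = sqrt((-2)^2 + (-9)^2) = sqrt(85)
arg(z) = arctan(b/a) = arctan(-9/-2) (quadrant-adjusted) = -102.53°


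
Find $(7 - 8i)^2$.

(a + bi)^2 = a^2 - b^2 + 2abi
= 7^2 - (-8)^2 + 2*7*(-8)i
= -15 - 112i


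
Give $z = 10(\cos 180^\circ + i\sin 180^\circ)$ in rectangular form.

a = r cos θ = 10 * -1 = -10
b = r sin θ = 10 * 0 = 0
z = -10


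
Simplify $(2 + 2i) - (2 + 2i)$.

(2 - 2) + (2 - 2)i = 0


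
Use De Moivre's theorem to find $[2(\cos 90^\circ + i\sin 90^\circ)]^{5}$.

By De Moivre: z^n = r^n(cos(nθ) + i sin(nθ))
= 2^5(cos(5*90°) + i sin(5*90°))
= 32(cos 90° + i sin 90°)
= 32i


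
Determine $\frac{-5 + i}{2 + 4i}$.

Multiply numerator and denominator by conjugate (2 - 4i):
= (-5 + i)(2 - 4i) / (2^2 + 4^2)
= (-6 + 22i) / 20
Divide through by 2: (-3 + 11i) / 10
= -3/10 + (11/10)i


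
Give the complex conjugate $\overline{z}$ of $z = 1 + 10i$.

If z = a + bi, then conjugate(z) = a - bi
conjugate(1 + 10i) = 1 - 10i


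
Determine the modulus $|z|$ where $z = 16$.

|z| = sqrt(a^2 + b^2) = sqrt(16^2 + 0^2) = sqrt(256) = 16


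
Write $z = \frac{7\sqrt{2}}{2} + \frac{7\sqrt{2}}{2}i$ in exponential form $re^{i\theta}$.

r = |z| = sqrt((7*sqrt(2)/2)^2 + (7*sqrt(2)/2)^2) = sqrt(49/2 + 49/2) = sqrt(49) = 7
θ = arctan(b/a) = arctan(4.9497/4.9497) (quadrant-adjusted) = 45° = π/4
z = 7e^(i*π/4)


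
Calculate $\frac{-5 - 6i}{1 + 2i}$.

Multiply numerator and denominator by conjugate (1 - 2i):
= (-5 - 6i)(1 - 2i) / (1^2 + 2^2)
= (-17 + 4i) / 5
= -17/5 + (4/5)i


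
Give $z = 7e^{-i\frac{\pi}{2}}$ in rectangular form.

a = r cos θ = 7 * 0 = 0
b = r sin θ = 7 * -1 = -7
z = -7i


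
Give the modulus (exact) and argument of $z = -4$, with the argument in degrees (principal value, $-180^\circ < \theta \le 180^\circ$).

|z| = sqrt((-4)^2 + 0^2) = 4
b = 0 and a < 0, so z lies on the negative real axis: arg(z) = 180°


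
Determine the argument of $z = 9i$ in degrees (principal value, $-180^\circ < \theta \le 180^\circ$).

a = 0 and b > 0, so z lies on the positive imaginary axis: θ = 90°


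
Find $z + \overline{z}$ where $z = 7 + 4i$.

z + conjugate(z) = (a + bi) + (a - bi) = 2a
= 2 * 7 = 14


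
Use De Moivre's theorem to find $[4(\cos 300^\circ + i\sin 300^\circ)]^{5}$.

By De Moivre: z^n = r^n(cos(nθ) + i sin(nθ))
= 4^5(cos(5*300°) + i sin(5*300°))
= 1024(cos 60° + i sin 60°)
= 512 + 512*sqrt(3)i


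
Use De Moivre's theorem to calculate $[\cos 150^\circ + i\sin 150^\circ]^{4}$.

By De Moivre: z^n = r^n(cos(nθ) + i sin(nθ))
= 1^4(cos(4*150°) + i sin(4*150°))
= 1(cos 240° + i sin 240°)
= -1/2 - (sqrt(3)/2)i


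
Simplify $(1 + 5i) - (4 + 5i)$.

(1 - 4) + (5 - 5)i = -3


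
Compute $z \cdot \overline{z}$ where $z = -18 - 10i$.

z * conjugate(z) = |z|^2 = a^2 + b^2
= (-18)^2 + (-10)^2 = 424


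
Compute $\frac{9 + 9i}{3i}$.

Multiply numerator and denominator by conjugate (-3i):
= (9 + 9i)(-3i) / (0^2 + 3^2)
= (27 - 27i) / 9
= 3 - 3i


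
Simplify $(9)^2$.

(a + bi)^2 = a^2 - b^2 + 2abi
= 9^2 - 0^2 + 2*9*0i
= 81


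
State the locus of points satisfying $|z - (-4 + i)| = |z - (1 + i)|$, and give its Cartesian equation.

|z - z1| = |z - z2| means z is equidistant from z1 and z2,
i.e. the perpendicular bisector of the segment from (-4, 1) to (1, 1) (midpoint (-3/2, 1)).
With z = x + yi, square both sides:
(x - (-4))^2 + (y - 1)^2 = (x - 1)^2 + (y - 1)^2
The x^2 and y^2 terms cancel: 10x + 0y = 2 - 17 = -15
Simplify: x = -3/2
Locus: Perpendicular bisector of the segment from (-4, 1) to (1, 1): the line x = -3/2


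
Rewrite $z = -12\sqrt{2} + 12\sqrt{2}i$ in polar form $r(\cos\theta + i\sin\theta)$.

r = |z| = sqrt(a^2 + b^2) = sqrt((-12*sqrt(2))^2 + (12*sqrt(2))^2) = sqrt(288 + 288) = sqrt(576) = 24
θ = arctan(b/a) = arctan(16.9706/-16.9706) (quadrant-adjusted) = 135°
z = 24(cos 135° + i sin 135°)


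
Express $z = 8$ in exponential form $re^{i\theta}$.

r = |z| = sqrt((8)^2 + (0)^2) = sqrt(64 + 0) = sqrt(64) = 8
b = 0 and a > 0, so z lies on the positive real axis: θ = 0
z = 8e^(i*0) = 8


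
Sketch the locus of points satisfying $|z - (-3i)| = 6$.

|z - z0| = r describes a circle centered at z0 with radius r
Here z0 = -3i and r = 6
Locus: Circle centered at (0, -3) with radius 6


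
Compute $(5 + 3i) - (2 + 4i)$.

(5 - 2) + (3 - 4)i = 3 - i


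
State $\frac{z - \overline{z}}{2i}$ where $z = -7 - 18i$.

z - conjugate(z) = 2bi
(z - conjugate(z))/(2i) = 2bi/(2i) = b = -18


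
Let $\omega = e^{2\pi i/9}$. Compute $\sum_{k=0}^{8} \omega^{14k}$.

Let ζ = ω^14 = e^(2πi·14/9). Since 9 ∤ 14, ζ ≠ 1.
Sum = Σ_{k=0}^{8} ζ^k = (ζ^9 - 1)/(ζ - 1) = (ω^{14·9} - 1)/(ζ - 1) = (1 - 1)/(ζ - 1) = 0


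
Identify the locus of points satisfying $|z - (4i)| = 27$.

|z - z0| = r describes a circle centered at z0 with radius r
Here z0 = 4i and r = 27
Locus: Circle centered at (0, 4) with radius 27


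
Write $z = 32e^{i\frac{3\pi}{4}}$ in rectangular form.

a = r cos θ = 32 * -sqrt(2)/2 = -16*sqrt(2)
b = r sin θ = 32 * sqrt(2)/2 = 16*sqrt(2)
z = -16*sqrt(2) + 16*sqrt(2)i


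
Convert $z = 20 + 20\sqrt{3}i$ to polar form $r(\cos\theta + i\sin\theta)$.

r = |z| = sqrt(a^2 + b^2) = sqrt((20)^2 + (20*sqrt(3))^2) = sqrt(400 + 1200) = sqrt(1600) = 40
θ = arctan(b/a) = arctan(34.641/20) (quadrant-adjusted) = 60°
z = 40(cos 60° + i sin 60°)


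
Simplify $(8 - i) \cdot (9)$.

(a1*a2 - b1*b2) + (a1*b2 + b1*a2)i
= (72 - 0) + (0 + (-9))i
= 72 - 9i


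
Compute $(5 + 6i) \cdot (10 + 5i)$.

(a1*a2 - b1*b2) + (a1*b2 + b1*a2)i
= (50 - 30) + (25 + 60)i
= 20 + 85i


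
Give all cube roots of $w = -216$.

|w| = 216, arg(w) = 180°
Root modulus = 216^(1/3) = 6
Root arguments: θ_k = (180° + 360°k)/3 for k = 0, 1, ..., 2
Roots: 3 + 3*sqrt(3)i, -6, 3 - 3*sqrt(3)i


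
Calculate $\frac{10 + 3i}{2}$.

Divisor is real, so divide each part by 2:
= 5 + (3/2)i


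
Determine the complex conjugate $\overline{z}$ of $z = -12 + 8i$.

If z = a + bi, then conjugate(z) = a - bi
conjugate(-12 + 8i) = -12 - 8i


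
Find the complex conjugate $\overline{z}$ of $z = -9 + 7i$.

If z = a + bi, then conjugate(z) = a - bi
conjugate(-9 + 7i) = -9 - 7i


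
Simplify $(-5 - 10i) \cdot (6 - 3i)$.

(a1*a2 - b1*b2) + (a1*b2 + b1*a2)i
= (-30 - 30) + (15 + (-60))i
= -60 - 45i


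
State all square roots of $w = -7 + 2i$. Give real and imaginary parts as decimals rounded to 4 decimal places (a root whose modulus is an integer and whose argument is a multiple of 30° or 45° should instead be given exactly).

|w| = sqrt(53) ≈ 7.280110, arg(w) ≈ 164.054604°
Root modulus = sqrt(53)^(1/2) ≈ 2.698168
Root arguments: θ_k = (arg(w) + 360°k)/2 for k = 0, 1, ..., 1
Compute each root as (root modulus)(cos θ_k + i sin θ_k) using full-precision intermediates, then round to 4 decimal places.
Roots: 0.3742 + 2.6721i, -0.3742 - 2.6721i


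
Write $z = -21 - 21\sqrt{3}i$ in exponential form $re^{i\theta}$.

r = |z| = sqrt((-21)^2 + (-21*sqrt(3))^2) = sqrt(441 + 1323) = sqrt(1764) = 42
θ = arctan(b/a) = arctan(-36.3731/-21) (quadrant-adjusted) = 240° = 4π/3
z = 42e^(i*4π/3)


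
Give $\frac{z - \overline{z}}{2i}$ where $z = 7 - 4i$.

z - conjugate(z) = 2bi
(z - conjugate(z))/(2i) = 2bi/(2i) = b = -4


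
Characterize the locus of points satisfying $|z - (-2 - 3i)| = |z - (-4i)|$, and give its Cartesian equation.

|z - z1| = |z - z2| means z is equidistant from z1 and z2,
i.e. the perpendicular bisector of the segment from (-2, -3) to (0, -4) (midpoint (-1, -7/2)).
With z = x + yi, square both sides:
(x - (-2))^2 + (y - (-3))^2 = (x - 0)^2 + (y - (-4))^2
The x^2 and y^2 terms cancel: 4x + (-2)y = 16 - 13 = 3
Simplify: 4x - 2y = 3
Locus: Perpendicular bisector of the segment from (-2, -3) to (0, -4): the line 4x - 2y = 3


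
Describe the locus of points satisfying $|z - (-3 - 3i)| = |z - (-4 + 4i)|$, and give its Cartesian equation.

|z - z1| = |z - z2| means z is equidistant from z1 and z2,
i.e. the perpendicular bisector of the segment from (-3, -3) to (-4, 4) (midpoint (-7/2, 1/2)).
With z = x + yi, square both sides:
(x - (-3))^2 + (y - (-3))^2 = (x - (-4))^2 + (y - 4)^2
The x^2 and y^2 terms cancel: -2x + 14y = 32 - 18 = 14
Simplify: x - 7y = -7
Locus: Perpendicular bisector of the segment from (-3, -3) to (-4, 4): the line x - 7y = -7


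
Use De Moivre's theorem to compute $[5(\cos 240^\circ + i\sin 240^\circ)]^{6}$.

By De Moivre: z^n = r^n(cos(nθ) + i sin(nθ))
= 5^6(cos(6*240°) + i sin(6*240°))
= 15625(cos 0° + i sin 0°)
= 15625


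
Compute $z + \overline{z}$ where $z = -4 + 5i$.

z + conjugate(z) = (a + bi) + (a - bi) = 2a
= 2 * (-4) = -8


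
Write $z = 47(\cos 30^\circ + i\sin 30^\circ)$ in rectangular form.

a = r cos θ = 47 * sqrt(3)/2 = 47*sqrt(3)/2
b = r sin θ = 47 * 1/2 = 47/2
z = 47*sqrt(3)/2 + (47/2)i


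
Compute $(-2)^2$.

(a + bi)^2 = a^2 - b^2 + 2abi
= (-2)^2 - 0^2 + 2*(-2)*0i
= 4


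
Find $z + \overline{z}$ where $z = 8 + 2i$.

z + conjugate(z) = (a + bi) + (a - bi) = 2a
= 2 * 8 = 16


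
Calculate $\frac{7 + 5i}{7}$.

Divisor is real, so divide each part by 7:
= 1 + (5/7)i


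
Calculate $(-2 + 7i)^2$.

(a + bi)^2 = a^2 - b^2 + 2abi
= (-2)^2 - 7^2 + 2*(-2)*7i
= -45 - 28i


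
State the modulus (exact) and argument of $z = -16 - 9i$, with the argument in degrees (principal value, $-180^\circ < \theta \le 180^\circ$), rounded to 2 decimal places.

|z| = sqrt((-16)^2 + (-9)^2) = sqrt(337)
arg(z) = arctan(b/a) = arctan(-9/-16) (quadrant-adjusted) = -150.64°


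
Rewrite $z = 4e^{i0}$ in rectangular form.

a = r cos θ = 4 * 1 = 4
b = r sin θ = 4 * 0 = 0
z = 4


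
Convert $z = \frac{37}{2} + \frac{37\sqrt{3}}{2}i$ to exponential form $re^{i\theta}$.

r = |z| = sqrt((37/2)^2 + (37*sqrt(3)/2)^2) = sqrt(1369/4 + 4107/4) = sqrt(1369) = 37
θ = arctan(b/a) = arctan(32.0429/18.5) (quadrant-adjusted) = 60° = π/3
z = 37e^(i*π/3)


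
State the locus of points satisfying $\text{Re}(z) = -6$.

Re(z) = x where z = x + yi; the equation x = -6 is satisfied by all points with that x-coordinate
Locus: Vertical line x = -6


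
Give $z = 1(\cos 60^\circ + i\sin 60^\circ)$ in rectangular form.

a = r cos θ = 1 * 1/2 = 1/2
b = r sin θ = 1 * sqrt(3)/2 = sqrt(3)/2
z = 1/2 + (sqrt(3)/2)i


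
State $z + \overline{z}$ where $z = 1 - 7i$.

z + conjugate(z) = (a + bi) + (a - bi) = 2a
= 2 * 1 = 2


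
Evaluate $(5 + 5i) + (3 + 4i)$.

(5 + 3) + (5 + 4)i = 8 + 9i


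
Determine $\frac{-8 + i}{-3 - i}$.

Multiply numerator and denominator by conjugate (-3 + i):
= (-8 + i)(-3 + i) / ((-3)^2 + (-1)^2)
= (23 - 11i) / 10
= 23/10 - (11/10)i


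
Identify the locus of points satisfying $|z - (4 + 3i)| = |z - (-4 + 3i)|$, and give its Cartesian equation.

|z - z1| = |z - z2| means z is equidistant from z1 and z2,
i.e. the perpendicular bisector of the segment from (4, 3) to (-4, 3) (midpoint (0, 3)).
With z = x + yi, square both sides:
(x - 4)^2 + (y - 3)^2 = (x - (-4))^2 + (y - 3)^2
The x^2 and y^2 terms cancel: -16x + 0y = 25 - 25 = 0
Simplify: x = 0
Locus: Perpendicular bisector of the segment from (4, 3) to (-4, 3): the line x = 0


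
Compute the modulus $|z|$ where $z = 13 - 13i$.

|z| = sqrt(a^2 + b^2) = sqrt(13^2 + (-13)^2) = sqrt(338) = sqrt(338)


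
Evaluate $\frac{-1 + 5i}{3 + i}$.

Multiply numerator and denominator by conjugate (3 - i):
= (-1 + 5i)(3 - i) / (3^2 + 1^2)
= (2 + 16i) / 10
Divide through by 2: (1 + 8i) / 5
= 1/5 + (8/5)i


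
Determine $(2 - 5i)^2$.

(a + bi)^2 = a^2 - b^2 + 2abi
= 2^2 - (-5)^2 + 2*2*(-5)i
= -21 - 20i


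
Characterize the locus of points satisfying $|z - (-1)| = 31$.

|z - z0| = r describes a circle centered at z0 with radius r
Here z0 = -1 and r = 31
Locus: Circle centered at (-1, 0) with radius 31


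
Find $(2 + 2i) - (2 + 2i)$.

(2 - 2) + (2 - 2)i = 0


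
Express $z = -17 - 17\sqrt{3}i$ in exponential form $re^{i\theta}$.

r = |z| = sqrt((-17)^2 + (-17*sqrt(3))^2) = sqrt(289 + 867) = sqrt(1156) = 34
θ = arctan(b/a) = arctan(-29.4449/-17) (quadrant-adjusted) = -120° = -2π/3
z = 34e^(-i*2π/3)


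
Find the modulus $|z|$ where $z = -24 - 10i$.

|z| = sqrt(a^2 + b^2) = sqrt((-24)^2 + (-10)^2) = sqrt(676) = 26


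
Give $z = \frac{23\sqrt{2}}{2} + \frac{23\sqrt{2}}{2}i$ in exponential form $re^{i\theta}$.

r = |z| = sqrt((23*sqrt(2)/2)^2 + (23*sqrt(2)/2)^2) = sqrt(529/2 + 529/2) = sqrt(529) = 23
θ = arctan(b/a) = arctan(16.2635/16.2635) (quadrant-adjusted) = 45° = π/4
z = 23e^(i*π/4)


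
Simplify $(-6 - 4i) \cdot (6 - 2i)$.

(a1*a2 - b1*b2) + (a1*b2 + b1*a2)i
= (-36 - 8) + (12 + (-24))i
= -44 - 12i


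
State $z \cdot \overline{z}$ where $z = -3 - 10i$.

z * conjugate(z) = |z|^2 = a^2 + b^2
= (-3)^2 + (-10)^2 = 109


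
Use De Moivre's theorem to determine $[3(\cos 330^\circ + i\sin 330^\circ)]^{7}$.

By De Moivre: z^n = r^n(cos(nθ) + i sin(nθ))
= 3^7(cos(7*330°) + i sin(7*330°))
= 2187(cos 150° + i sin 150°)
= -2187*sqrt(3)/2 + (2187/2)i


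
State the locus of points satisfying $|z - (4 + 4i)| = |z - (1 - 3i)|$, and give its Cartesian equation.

|z - z1| = |z - z2| means z is equidistant from z1 and z2,
i.e. the perpendicular bisector of the segment from (4, 4) to (1, -3) (midpoint (5/2, 1/2)).
With z = x + yi, square both sides:
(x - 4)^2 + (y - 4)^2 = (x - 1)^2 + (y - (-3))^2
The x^2 and y^2 terms cancel: -6x + (-14)y = 10 - 32 = -22
Simplify: 3x + 7y = 11
Locus: Perpendicular bisector of the segment from (4, 4) to (1, -3): the line 3x + 7y = 11


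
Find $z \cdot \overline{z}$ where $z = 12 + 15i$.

z * conjugate(z) = |z|^2 = a^2 + b^2
= 12^2 + 15^2 = 369


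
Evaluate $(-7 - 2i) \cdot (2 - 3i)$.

(a1*a2 - b1*b2) + (a1*b2 + b1*a2)i
= (-14 - 6) + (21 + (-4))i
= -20 + 17i


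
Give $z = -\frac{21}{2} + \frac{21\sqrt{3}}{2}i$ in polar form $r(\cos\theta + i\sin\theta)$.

r = |z| = sqrt(a^2 + b^2) = sqrt((-21/2)^2 + (21*sqrt(3)/2)^2) = sqrt(441/4 + 1323/4) = sqrt(441) = 21
θ = arctan(b/a) = arctan(18.1865/-10.5) (quadrant-adjusted) = 120°
z = 21(cos 120° + i sin 120°)


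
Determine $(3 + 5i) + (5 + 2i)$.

(3 + 5) + (5 + 2)i = 8 + 7i


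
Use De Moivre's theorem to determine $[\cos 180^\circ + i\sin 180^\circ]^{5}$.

By De Moivre: z^n = r^n(cos(nθ) + i sin(nθ))
= 1^5(cos(5*180°) + i sin(5*180°))
= 1(cos 180° + i sin 180°)
= -1


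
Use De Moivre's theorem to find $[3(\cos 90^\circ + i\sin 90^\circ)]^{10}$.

By De Moivre: z^n = r^n(cos(nθ) + i sin(nθ))
= 3^10(cos(10*90°) + i sin(10*90°))
= 59049(cos 180° + i sin 180°)
= -59049


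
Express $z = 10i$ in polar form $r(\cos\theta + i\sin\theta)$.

r = |z| = sqrt(a^2 + b^2) = sqrt((0)^2 + (10)^2) = sqrt(0 + 100) = sqrt(100) = 10
a = 0 and b > 0, so z lies on the positive imaginary axis: θ = 90°
z = 10(cos 90° + i sin 90°)


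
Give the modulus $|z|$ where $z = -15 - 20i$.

|z| = sqrt(a^2 + b^2) = sqrt((-15)^2 + (-20)^2) = sqrt(625) = 25


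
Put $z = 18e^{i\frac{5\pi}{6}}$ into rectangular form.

a = r cos θ = 18 * -sqrt(3)/2 = -9*sqrt(3)
b = r sin θ = 18 * 1/2 = 9
z = -9*sqrt(3) + 9i


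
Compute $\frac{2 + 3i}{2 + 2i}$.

Multiply numerator and denominator by conjugate (2 - 2i):
= (2 + 3i)(2 - 2i) / (2^2 + 2^2)
= (10 + 2i) / 8
Divide through by 2: (5 + i) / 4
= 5/4 + (1/4)i


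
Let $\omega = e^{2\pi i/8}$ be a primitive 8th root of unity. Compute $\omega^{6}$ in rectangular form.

ω^6 = e^(2πi·6/8) = e^(i·3π/2)
= cos(3π/2) + i sin(3π/2)
= -i


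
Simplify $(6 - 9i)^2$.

(a + bi)^2 = a^2 - b^2 + 2abi
= 6^2 - (-9)^2 + 2*6*(-9)i
= -45 - 108i


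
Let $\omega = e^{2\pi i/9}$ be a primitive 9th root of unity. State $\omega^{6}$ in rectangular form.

ω^6 = e^(2πi·6/9) = e^(i·4π/3)
= cos(4π/3) + i sin(4π/3)
= -1/2 - (sqrt(3)/2)i


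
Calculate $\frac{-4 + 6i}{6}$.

Divisor is real, so divide each part by 6:
= -2/3 + i


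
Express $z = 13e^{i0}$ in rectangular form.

a = r cos θ = 13 * 1 = 13
b = r sin θ = 13 * 0 = 0
z = 13


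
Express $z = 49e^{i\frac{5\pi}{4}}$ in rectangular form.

a = r cos θ = 49 * -sqrt(2)/2 = -49*sqrt(2)/2
b = r sin θ = 49 * -sqrt(2)/2 = -49*sqrt(2)/2
z = -49*sqrt(2)/2 - (49*sqrt(2)/2)i


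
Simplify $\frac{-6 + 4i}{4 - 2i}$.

Multiply numerator and denominator by conjugate (4 + 2i):
= (-6 + 4i)(4 + 2i) / (4^2 + (-2)^2)
= (-32 + 4i) / 20
Divide through by 4: (-8 + i) / 5
= -8/5 + (1/5)i


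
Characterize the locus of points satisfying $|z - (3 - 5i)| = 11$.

|z - z0| = r describes a circle centered at z0 with radius r
Here z0 = 3 - 5i and r = 11
Locus: Circle centered at (3, -5) with radius 11


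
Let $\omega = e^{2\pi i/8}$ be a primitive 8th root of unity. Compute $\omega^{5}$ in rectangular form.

ω^5 = e^(2πi·5/8) = e^(i·5π/4)
= cos(5π/4) + i sin(5π/4)
= -sqrt(2)/2 - (sqrt(2)/2)i


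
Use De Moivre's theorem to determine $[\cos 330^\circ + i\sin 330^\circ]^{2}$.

By De Moivre: z^n = r^n(cos(nθ) + i sin(nθ))
= 1^2(cos(2*330°) + i sin(2*330°))
= 1(cos 300° + i sin 300°)
= 1/2 - (sqrt(3)/2)i


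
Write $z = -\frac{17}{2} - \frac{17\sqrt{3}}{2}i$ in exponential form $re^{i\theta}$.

r = |z| = sqrt((-17/2)^2 + (-17*sqrt(3)/2)^2) = sqrt(289/4 + 867/4) = sqrt(289) = 17
θ = arctan(b/a) = arctan(-14.7224/-8.5) (quadrant-adjusted) = -120° = -2π/3
z = 17e^(-i*2π/3)


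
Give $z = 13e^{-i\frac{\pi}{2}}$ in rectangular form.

a = r cos θ = 13 * 0 = 0
b = r sin θ = 13 * -1 = -13
z = -13i


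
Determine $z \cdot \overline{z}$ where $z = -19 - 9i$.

z * conjugate(z) = |z|^2 = a^2 + b^2
= (-19)^2 + (-9)^2 = 442


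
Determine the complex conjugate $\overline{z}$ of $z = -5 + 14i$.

If z = a + bi, then conjugate(z) = a - bi
conjugate(-5 + 14i) = -5 - 14i


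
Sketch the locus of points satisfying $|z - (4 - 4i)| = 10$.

|z - z0| = r describes a circle centered at z0 with radius r
Here z0 = 4 - 4i and r = 10
Locus: Circle centered at (4, -4) with radius 10


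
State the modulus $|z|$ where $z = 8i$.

|z| = sqrt(a^2 + b^2) = sqrt(0^2 + 8^2) = sqrt(64) = 8


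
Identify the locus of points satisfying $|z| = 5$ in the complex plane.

|z| = 5 means sqrt(x^2 + y^2) = 5
This is a circle of radius 5 centered at the origin


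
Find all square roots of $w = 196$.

|w| = 196, arg(w) = 0°
Root modulus = 196^(1/2) = 14
Root arguments: θ_k = (0° + 360°k)/2 for k = 0, 1, ..., 1
Roots: 14, -14


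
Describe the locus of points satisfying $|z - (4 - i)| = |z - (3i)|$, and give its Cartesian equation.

|z - z1| = |z - z2| means z is equidistant from z1 and z2,
i.e. the perpendicular bisector of the segment from (4, -1) to (0, 3) (midpoint (2, 1)).
With z = x + yi, square both sides:
(x - 4)^2 + (y - (-1))^2 = (x - 0)^2 + (y - 3)^2
The x^2 and y^2 terms cancel: -8x + 8y = 9 - 17 = -8
Simplify: x - y = 1
Locus: Perpendicular bisector of the segment from (4, -1) to (0, 3): the line x - y = 1


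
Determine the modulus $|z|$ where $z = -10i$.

|z| = sqrt(a^2 + b^2) = sqrt(0^2 + (-10)^2) = sqrt(100) = 10


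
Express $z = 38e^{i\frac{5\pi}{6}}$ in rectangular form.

a = r cos θ = 38 * -sqrt(3)/2 = -19*sqrt(3)
b = r sin θ = 38 * 1/2 = 19
z = -19*sqrt(3) + 19i


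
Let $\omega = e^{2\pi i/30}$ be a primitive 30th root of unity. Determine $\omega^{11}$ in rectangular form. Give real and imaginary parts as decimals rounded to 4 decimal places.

ω^11 = e^(2πi·11/30) = e^(i·11π/15)
= cos(11π/15) + i sin(11π/15)
= -0.6691 + 0.7431i


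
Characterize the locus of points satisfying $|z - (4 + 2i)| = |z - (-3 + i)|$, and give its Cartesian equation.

|z - z1| = |z - z2| means z is equidistant from z1 and z2,
i.e. the perpendicular bisector of the segment from (4, 2) to (-3, 1) (midpoint (1/2, 3/2)).
With z = x + yi, square both sides:
(x - 4)^2 + (y - 2)^2 = (x - (-3))^2 + (y - 1)^2
The x^2 and y^2 terms cancel: -14x + (-2)y = 10 - 20 = -10
Simplify: 7x + y = 5
Locus: Perpendicular bisector of the segment from (4, 2) to (-3, 1): the line 7x + y = 5


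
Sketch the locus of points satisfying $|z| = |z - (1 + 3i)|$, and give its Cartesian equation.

|z - z1| = |z - z2| means z is equidistant from z1 and z2,
i.e. the perpendicular bisector of the segment from (0, 0) to (1, 3) (midpoint (1/2, 3/2)).
With z = x + yi, square both sides:
(x - 0)^2 + (y - 0)^2 = (x - 1)^2 + (y - 3)^2
The x^2 and y^2 terms cancel: 2x + 6y = 10 - 0 = 10
Simplify: x + 3y = 5
Locus: Perpendicular bisector of the segment from (0, 0) to (1, 3): the line x + 3y = 5


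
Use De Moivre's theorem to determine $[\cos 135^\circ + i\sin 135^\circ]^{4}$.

By De Moivre: z^n = r^n(cos(nθ) + i sin(nθ))
= 1^4(cos(4*135°) + i sin(4*135°))
= 1(cos 180° + i sin 180°)
= -1


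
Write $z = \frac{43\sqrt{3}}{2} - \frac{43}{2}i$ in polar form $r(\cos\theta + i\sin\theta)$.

r = |z| = sqrt(a^2 + b^2) = sqrt((43*sqrt(3)/2)^2 + (-43/2)^2) = sqrt(5547/4 + 1849/4) = sqrt(1849) = 43
θ = arctan(b/a) = arctan(-21.5/37.2391) (quadrant-adjusted) = 330°
z = 43(cos 330° + i sin 330°)


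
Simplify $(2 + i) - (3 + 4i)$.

(2 - 3) + (1 - 4)i = -1 - 3i


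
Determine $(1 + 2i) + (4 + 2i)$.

(1 + 4) + (2 + 2)i = 5 + 4i


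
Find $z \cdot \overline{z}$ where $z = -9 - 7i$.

z * conjugate(z) = |z|^2 = a^2 + b^2
= (-9)^2 + (-7)^2 = 130


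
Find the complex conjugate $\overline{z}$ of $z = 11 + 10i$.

If z = a + bi, then conjugate(z) = a - bi
conjugate(11 + 10i) = 11 - 10i


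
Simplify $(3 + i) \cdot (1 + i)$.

(a1*a2 - b1*b2) + (a1*b2 + b1*a2)i
= (3 - 1) + (3 + 1)i
= 2 + 4i


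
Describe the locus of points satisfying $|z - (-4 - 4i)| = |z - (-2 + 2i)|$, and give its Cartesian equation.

|z - z1| = |z - z2| means z is equidistant from z1 and z2,
i.e. the perpendicular bisector of the segment from (-4, -4) to (-2, 2) (midpoint (-3, -1)).
With z = x + yi, square both sides:
(x - (-4))^2 + (y - (-4))^2 = (x - (-2))^2 + (y - 2)^2
The x^2 and y^2 terms cancel: 4x + 12y = 8 - 32 = -24
Simplify: x + 3y = -6
Locus: Perpendicular bisector of the segment from (-4, -4) to (-2, 2): the line x + 3y = -6


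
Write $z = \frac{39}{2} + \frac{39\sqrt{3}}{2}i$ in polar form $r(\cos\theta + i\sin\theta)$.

r = |z| = sqrt(a^2 + b^2) = sqrt((39/2)^2 + (39*sqrt(3)/2)^2) = sqrt(1521/4 + 4563/4) = sqrt(1521) = 39
θ = arctan(b/a) = arctan(33.775/19.5) (quadrant-adjusted) = 60°
z = 39(cos 60° + i sin 60°)


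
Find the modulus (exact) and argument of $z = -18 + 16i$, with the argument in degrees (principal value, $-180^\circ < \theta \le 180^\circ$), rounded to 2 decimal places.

|z| = sqrt((-18)^2 + 16^2) = sqrt(580)
arg(z) = arctan(b/a) = arctan(16/-18) (quadrant-adjusted) = 138.37°


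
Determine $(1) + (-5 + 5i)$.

(1 + (-5)) + (0 + 5)i = -4 + 5i


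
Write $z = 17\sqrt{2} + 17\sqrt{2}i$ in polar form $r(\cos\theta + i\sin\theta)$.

r = |z| = sqrt(a^2 + b^2) = sqrt((17*sqrt(2))^2 + (17*sqrt(2))^2) = sqrt(578 + 578) = sqrt(1156) = 34
θ = arctan(b/a) = arctan(24.0416/24.0416) (quadrant-adjusted) = 45°
z = 34(cos 45° + i sin 45°)


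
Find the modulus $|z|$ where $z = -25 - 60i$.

|z| = sqrt(a^2 + b^2) = sqrt((-25)^2 + (-60)^2) = sqrt(4225) = 65


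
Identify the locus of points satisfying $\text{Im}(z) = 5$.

Im(z) = y where z = x + yi; the equation y = 5 is satisfied by all points with that y-coordinate
Locus: Horizontal line y = 5


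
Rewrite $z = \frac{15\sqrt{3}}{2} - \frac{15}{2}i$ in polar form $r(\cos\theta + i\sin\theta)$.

r = |z| = sqrt(a^2 + b^2) = sqrt((15*sqrt(3)/2)^2 + (-15/2)^2) = sqrt(675/4 + 225/4) = sqrt(225) = 15
θ = arctan(b/a) = arctan(-7.5/12.9904) (quadrant-adjusted) = 330°
z = 15(cos 330° + i sin 330°)


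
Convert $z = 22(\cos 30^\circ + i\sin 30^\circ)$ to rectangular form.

a = r cos θ = 22 * sqrt(3)/2 = 11*sqrt(3)
b = r sin θ = 22 * 1/2 = 11
z = 11*sqrt(3) + 11i


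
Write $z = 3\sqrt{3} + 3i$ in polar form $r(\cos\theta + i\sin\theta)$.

r = |z| = sqrt(a^2 + b^2) = sqrt((3*sqrt(3))^2 + (3)^2) = sqrt(27 + 9) = sqrt(36) = 6
θ = arctan(b/a) = arctan(3/5.1962) (quadrant-adjusted) = 30°
z = 6(cos 30° + i sin 30°)


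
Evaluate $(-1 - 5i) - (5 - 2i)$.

(-1 - 5) + (-5 - (-2))i = -6 - 3i


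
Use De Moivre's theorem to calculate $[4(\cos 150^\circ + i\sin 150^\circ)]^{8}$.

By De Moivre: z^n = r^n(cos(nθ) + i sin(nθ))
= 4^8(cos(8*150°) + i sin(8*150°))
= 65536(cos 120° + i sin 120°)
= -32768 + 32768*sqrt(3)i


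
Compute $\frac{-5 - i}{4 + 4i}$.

Multiply numerator and denominator by conjugate (4 - 4i):
= (-5 - i)(4 - 4i) / (4^2 + 4^2)
= (-24 + 16i) / 32
Divide through by 8: (-3 + 2i) / 4
= -3/4 + (1/2)i


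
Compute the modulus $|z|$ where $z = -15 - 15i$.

|z| = sqrt(a^2 + b^2) = sqrt((-15)^2 + (-15)^2) = sqrt(450) = sqrt(450)


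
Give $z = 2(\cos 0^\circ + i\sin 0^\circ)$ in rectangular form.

a = r cos θ = 2 * 1 = 2
b = r sin θ = 2 * 0 = 0
z = 2


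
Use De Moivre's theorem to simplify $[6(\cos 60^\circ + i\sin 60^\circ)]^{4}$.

By De Moivre: z^n = r^n(cos(nθ) + i sin(nθ))
= 6^4(cos(4*60°) + i sin(4*60°))
= 1296(cos 240° + i sin 240°)
= -648 - 648*sqrt(3)i


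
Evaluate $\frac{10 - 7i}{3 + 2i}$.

Multiply numerator and denominator by conjugate (3 - 2i):
= (10 - 7i)(3 - 2i) / (3^2 + 2^2)
= (16 - 41i) / 13
= 16/13 - (41/13)i


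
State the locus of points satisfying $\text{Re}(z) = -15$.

Re(z) = x where z = x + yi; the equation x = -15 is satisfied by all points with that x-coordinate
Locus: Vertical line x = -15
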